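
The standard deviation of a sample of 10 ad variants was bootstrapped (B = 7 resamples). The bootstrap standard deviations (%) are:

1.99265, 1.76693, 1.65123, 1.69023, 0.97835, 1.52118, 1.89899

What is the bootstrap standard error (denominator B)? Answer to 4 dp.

Bootstrap SE is the standard deviation of the 7 replicate standard deviations.
Mean of replicates: (1.99265 + 1.76693 + 1.65123 + 1.69023 + 0.97835 + 1.52118 + 1.89899) / 7 = 11.499560 / 7 = 1.642794
Sum of squared deviations: (+0.349856)² + (+0.124136)² + (+0.008436)² + (+0.047436)² + (−0.664444)² + (−0.121614)² + (+0.256196)² = 0.662042
Variance = 0.662042 / 7 = 0.094577
SE* = √0.094577

SE* = 0.3075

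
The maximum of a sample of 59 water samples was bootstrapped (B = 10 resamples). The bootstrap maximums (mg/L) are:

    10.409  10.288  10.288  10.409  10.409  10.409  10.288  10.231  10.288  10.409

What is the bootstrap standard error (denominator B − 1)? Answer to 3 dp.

Bootstrap SE is the standard deviation of the 10 replicate maximums.
Mean of replicates: (10.409 + 10.288 + 10.288 + 10.409 + 10.409 + 10.409 + 10.288 + 10.231 + 10.288 + 10.409) / 10 = 103.4280 / 10 = 10.3428
Sum of squared deviations: (+0.0662)² + (−0.0548)² + (−0.0548)² + (+0.0662)² + (+0.0662)² + (+0.0662)² + (−0.0548)² + (−0.1118)² + (−0.0548)² + (+0.0662)² = 0.0464
Variance = 0.0464 / 9 = 0.0052
SE* = √0.0052

SE* = 0.072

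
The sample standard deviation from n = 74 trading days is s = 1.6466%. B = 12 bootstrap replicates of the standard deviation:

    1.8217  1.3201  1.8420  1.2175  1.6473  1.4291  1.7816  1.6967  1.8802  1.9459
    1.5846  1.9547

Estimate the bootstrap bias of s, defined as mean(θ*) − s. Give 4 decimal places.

mean(θ*) = (1.8217 + 1.3201 + 1.8420 + 1.2175 + 1.6473 + 1.4291 + 1.7816 + 1.6967 + 1.8802 + 1.9459 + 1.5846 + 1.9547) / 12 = 1.67678
bias = 1.67678 − 1.6466

bias = +0.0302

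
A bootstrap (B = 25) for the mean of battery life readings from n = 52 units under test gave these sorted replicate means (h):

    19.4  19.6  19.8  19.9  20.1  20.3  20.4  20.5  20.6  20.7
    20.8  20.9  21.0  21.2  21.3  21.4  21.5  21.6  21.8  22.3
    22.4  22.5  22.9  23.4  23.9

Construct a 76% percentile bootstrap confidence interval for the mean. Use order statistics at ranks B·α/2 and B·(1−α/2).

α = 0.24; lower rank = 25 × 0.120 = 3; upper rank = 25 × 0.880 = 22.
The 3rd smallest replicate is 19.8; the 22nd is 22.5.

(19.8, 22.5)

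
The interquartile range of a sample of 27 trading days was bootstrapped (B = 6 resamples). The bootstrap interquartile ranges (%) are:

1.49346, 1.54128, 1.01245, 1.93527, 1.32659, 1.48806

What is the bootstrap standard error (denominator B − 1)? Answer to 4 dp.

SE* = 0.3008

Bootstrap SE is the standard deviation of the 6 replicate interquartile ranges.
Mean of replicates: (1.49346 + 1.54128 + 1.01245 + 1.93527 + 1.32659 + 1.48806) / 6 = 8.797110 / 6 = 1.466185
Sum of squared deviations: (+0.027275)² + (+0.075095)² + (−0.453735)² + (+0.469085)² + (−0.139595)² + (+0.021875)² = 0.452265
Variance = 0.452265 / 5 = 0.090453
SE* = √0.090453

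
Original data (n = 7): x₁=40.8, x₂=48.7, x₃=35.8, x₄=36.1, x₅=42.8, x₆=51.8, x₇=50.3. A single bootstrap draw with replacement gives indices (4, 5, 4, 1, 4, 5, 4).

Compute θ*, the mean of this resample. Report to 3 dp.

Resample values: 36.1, 42.8, 36.1, 40.8, 36.1, 42.8, 36.1.
Mean = (36.1 + 42.8 + 36.1 + 40.8 + 36.1 + 42.8 + 36.1) / 7 = 270.80 / 7 = 38.686

θ* = 38.686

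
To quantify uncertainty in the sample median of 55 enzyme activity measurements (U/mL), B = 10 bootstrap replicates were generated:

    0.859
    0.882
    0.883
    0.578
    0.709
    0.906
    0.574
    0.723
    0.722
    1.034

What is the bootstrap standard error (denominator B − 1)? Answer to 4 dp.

SE* = 0.1498

Bootstrap SE is the standard deviation of the 10 replicate medians.
Mean of replicates: (0.859 + 0.882 + 0.883 + 0.578 + 0.709 + 0.906 + 0.574 + 0.723 + 0.722 + 1.034) / 10 = 7.87000 / 10 = 0.78700
Sum of squared deviations: (+0.07200)² + (+0.09500)² + (+0.09600)² + (−0.20900)² + (−0.07800)² + (+0.11900)² + (−0.21300)² + (−0.06400)² + (−0.06500)² + (+0.24700)² = 0.20205
Variance = 0.20205 / 9 = 0.02245
SE* = √0.02245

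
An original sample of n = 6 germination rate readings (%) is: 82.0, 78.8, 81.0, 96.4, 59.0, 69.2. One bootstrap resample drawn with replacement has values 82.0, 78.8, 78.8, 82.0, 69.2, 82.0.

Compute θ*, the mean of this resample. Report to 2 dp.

θ* = 78.80

Mean = (82.0 + 78.8 + 78.8 + 82.0 + 69.2 + 82.0) / 6 = 472.80 / 6 = 78.80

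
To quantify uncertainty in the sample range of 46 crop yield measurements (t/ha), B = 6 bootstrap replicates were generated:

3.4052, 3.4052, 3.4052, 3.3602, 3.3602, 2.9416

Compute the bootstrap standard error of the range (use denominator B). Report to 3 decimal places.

Bootstrap SE is the standard deviation of the 6 replicate ranges.
Mean of replicates: (3.4052 + 3.4052 + 3.4052 + 3.3602 + 3.3602 + 2.9416) / 6 = 19.87760 / 6 = 3.31293
Sum of squared deviations: (+0.09227)² + (+0.09227)² + (+0.09227)² + (+0.04727)² + (+0.04727)² + (−0.37133)² = 0.16790
Variance = 0.16790 / 6 = 0.02798
SE* = √0.02798

SE* = 0.167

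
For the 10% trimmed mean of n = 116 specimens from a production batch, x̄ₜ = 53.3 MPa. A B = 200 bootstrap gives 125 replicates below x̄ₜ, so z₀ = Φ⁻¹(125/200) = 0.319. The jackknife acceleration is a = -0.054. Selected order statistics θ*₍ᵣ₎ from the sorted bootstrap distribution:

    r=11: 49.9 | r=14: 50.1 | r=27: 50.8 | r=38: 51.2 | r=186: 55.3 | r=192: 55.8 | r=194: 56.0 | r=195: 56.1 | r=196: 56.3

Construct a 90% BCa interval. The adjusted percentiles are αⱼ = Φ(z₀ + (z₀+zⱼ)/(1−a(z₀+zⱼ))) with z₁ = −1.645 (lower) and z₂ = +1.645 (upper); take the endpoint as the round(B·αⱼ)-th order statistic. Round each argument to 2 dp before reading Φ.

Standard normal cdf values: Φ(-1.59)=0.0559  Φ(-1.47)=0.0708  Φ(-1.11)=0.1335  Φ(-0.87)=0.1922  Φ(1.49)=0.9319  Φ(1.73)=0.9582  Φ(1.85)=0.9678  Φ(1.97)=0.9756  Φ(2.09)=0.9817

(50.8, 56.3)

Lower: z₀ + z₁ = 0.319 + (-1.645) = -1.326; 1 − a(z₀+z₁) = 1 − (-0.054)(-1.326) = 0.9284; argument = 0.319 + (-1.326)/0.9284 = -1.1093 → -1.11.
α₁ = Φ(-1.11) = 0.1335; rank = round(200 × 0.1335) = 27; θ*₍27₎ = 50.8.
Upper: z₀ + z₂ = 1.964; 1 − a(z₀+z₂) = 1.1061; argument = 2.0947 → 2.09; α₂ = 0.9817; rank = 196; θ*₍196₎ = 56.3.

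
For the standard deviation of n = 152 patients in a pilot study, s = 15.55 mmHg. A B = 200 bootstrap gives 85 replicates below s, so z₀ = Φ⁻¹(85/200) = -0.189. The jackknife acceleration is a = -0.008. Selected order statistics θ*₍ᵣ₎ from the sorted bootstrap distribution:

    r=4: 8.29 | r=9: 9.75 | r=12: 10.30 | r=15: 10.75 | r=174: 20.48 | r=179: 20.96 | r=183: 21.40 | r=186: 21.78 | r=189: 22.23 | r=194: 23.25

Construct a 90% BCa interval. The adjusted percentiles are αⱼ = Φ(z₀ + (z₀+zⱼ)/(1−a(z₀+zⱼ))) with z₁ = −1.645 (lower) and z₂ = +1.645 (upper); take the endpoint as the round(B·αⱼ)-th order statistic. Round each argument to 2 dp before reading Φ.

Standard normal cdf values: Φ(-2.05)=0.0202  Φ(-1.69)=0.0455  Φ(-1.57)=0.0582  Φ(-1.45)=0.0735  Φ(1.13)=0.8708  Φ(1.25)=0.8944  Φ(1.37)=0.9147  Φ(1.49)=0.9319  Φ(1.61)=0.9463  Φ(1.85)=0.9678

Lower: z₀ + z₁ = -0.189 + (-1.645) = -1.834; 1 − a(z₀+z₁) = 1 − (-0.008)(-1.834) = 0.9853; argument = -0.189 + (-1.834)/0.9853 = -2.0503 → -2.05.
α₁ = Φ(-2.05) = 0.0202; rank = round(200 × 0.0202) = 4; θ*₍4₎ = 8.29.
Upper: z₀ + z₂ = 1.456; 1 − a(z₀+z₂) = 1.0116; argument = 1.2502 → 1.25; α₂ = 0.8944; rank = 179; θ*₍179₎ = 20.96.

(8.29, 20.96)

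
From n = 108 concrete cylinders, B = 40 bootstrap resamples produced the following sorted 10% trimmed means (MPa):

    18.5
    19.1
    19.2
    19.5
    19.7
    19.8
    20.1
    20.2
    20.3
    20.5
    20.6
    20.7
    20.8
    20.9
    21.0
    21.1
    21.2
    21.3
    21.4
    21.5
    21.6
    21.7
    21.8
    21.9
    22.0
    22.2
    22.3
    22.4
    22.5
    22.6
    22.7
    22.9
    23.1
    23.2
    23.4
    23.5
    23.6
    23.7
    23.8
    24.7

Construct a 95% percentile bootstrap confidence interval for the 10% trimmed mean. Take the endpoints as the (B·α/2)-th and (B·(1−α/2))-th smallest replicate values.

(18.5, 23.8)

α = 0.05; lower rank = 40 × 0.025 = 1; upper rank = 40 × 0.975 = 39.
The 1st smallest replicate is 18.5; the 39th is 23.8.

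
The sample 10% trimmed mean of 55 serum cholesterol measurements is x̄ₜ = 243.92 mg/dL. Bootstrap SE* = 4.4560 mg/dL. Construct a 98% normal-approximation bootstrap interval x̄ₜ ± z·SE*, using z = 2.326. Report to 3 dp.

(233.555, 254.285)

Margin = 2.326 × 4.4560 = 10.3647
Interval: 243.92 ± 10.3647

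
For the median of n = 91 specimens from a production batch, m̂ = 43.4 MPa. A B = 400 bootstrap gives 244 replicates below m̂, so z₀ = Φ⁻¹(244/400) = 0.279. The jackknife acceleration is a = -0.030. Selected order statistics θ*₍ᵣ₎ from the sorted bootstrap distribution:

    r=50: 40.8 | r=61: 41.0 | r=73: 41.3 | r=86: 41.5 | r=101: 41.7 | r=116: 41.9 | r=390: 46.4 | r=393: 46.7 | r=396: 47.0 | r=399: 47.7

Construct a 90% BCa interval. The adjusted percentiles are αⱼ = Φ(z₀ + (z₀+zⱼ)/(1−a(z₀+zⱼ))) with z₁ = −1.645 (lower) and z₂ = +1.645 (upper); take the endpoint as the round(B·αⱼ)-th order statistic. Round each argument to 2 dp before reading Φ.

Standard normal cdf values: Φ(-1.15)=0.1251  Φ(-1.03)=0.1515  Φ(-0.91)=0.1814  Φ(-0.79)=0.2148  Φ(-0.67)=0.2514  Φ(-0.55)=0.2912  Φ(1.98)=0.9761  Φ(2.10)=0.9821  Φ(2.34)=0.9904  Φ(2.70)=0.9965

(40.8, 46.7)

Lower: z₀ + z₁ = 0.279 + (-1.645) = -1.366; 1 − a(z₀+z₁) = 1 − (-0.030)(-1.366) = 0.9590; argument = 0.279 + (-1.366)/0.9590 = -1.1454 → -1.15.
α₁ = Φ(-1.15) = 0.1251; rank = round(400 × 0.1251) = 50; θ*₍50₎ = 40.8.
Upper: z₀ + z₂ = 1.924; 1 − a(z₀+z₂) = 1.0577; argument = 2.0980 → 2.10; α₂ = 0.9821; rank = 393; θ*₍393₎ = 46.7.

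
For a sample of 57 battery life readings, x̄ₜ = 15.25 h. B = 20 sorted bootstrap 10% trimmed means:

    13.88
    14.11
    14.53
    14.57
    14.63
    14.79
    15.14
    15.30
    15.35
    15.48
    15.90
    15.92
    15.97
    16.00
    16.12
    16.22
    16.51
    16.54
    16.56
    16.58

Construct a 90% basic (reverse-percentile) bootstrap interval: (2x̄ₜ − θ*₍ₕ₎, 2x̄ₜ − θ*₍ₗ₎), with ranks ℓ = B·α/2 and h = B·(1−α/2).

Percentile endpoints at ranks 1 and 19: θ*₍1₎ = 13.88, θ*₍19₎ = 16.56.
Basic interval reflects these around x̄ₜ:
  lower = 2 × 15.25 − 16.56 = 13.94
  upper = 2 × 15.25 − 13.88 = 16.62

(13.94, 16.62)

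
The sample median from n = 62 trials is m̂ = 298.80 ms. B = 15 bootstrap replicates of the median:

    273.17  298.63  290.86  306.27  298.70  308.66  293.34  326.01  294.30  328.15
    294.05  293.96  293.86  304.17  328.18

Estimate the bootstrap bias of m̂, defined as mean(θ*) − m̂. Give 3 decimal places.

bias = +3.354

mean(θ*) = (273.17 + 298.63 + 290.86 + 306.27 + 298.70 + 308.66 + 293.34 + 326.01 + 294.30 + 328.15 + 294.05 + 293.96 + 293.86 + 304.17 + 328.18) / 15 = 302.1540
bias = 302.1540 − 298.80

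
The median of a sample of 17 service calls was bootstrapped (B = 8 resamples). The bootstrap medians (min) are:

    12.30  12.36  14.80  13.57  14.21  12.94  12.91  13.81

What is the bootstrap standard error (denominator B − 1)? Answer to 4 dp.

Bootstrap SE is the standard deviation of the 8 replicate medians.
Mean of replicates: (12.30 + 12.36 + 14.80 + 13.57 + 14.21 + 12.94 + 12.91 + 13.81) / 8 = 106.90000 / 8 = 13.36250
Sum of squared deviations: (−1.06250)² + (−1.00250)² + (+1.43750)² + (+0.20750)² + (+0.84750)² + (−0.42250)² + (−0.45250)² + (+0.44750)² = 5.54515
Variance = 5.54515 / 7 = 0.79216
SE* = √0.79216

SE* = 0.8900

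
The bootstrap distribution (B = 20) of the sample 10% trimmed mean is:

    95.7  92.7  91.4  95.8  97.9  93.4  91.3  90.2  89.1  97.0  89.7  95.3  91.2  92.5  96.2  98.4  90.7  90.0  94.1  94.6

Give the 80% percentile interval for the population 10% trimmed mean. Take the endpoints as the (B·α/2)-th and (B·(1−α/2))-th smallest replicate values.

(89.7, 97.0)

Sorted replicates: 89.1, 89.7, 90.0, 90.2, 90.7, 91.2, 91.3, 91.4, 92.5, 92.7, 93.4, 94.1, 94.6, 95.3, 95.7, 95.8, 96.2, 97.0, 97.9, 98.4
α = 0.20; lower rank = 20 × 0.100 = 2; upper rank = 20 × 0.900 = 18.
The 2nd smallest replicate is 89.7; the 18th is 97.0.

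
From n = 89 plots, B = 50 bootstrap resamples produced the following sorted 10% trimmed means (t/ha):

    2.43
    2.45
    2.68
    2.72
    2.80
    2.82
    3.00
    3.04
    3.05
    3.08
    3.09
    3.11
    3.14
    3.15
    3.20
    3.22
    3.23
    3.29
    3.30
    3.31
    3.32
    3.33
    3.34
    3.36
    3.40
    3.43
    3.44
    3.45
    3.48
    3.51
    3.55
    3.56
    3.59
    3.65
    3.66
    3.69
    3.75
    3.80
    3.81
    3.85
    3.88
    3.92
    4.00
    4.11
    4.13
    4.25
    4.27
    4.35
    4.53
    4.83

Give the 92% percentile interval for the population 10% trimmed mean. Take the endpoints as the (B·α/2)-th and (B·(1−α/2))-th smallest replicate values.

α = 0.08; lower rank = 50 × 0.040 = 2; upper rank = 50 × 0.960 = 48.
The 2nd smallest replicate is 2.45; the 48th is 4.35.

(2.45, 4.35)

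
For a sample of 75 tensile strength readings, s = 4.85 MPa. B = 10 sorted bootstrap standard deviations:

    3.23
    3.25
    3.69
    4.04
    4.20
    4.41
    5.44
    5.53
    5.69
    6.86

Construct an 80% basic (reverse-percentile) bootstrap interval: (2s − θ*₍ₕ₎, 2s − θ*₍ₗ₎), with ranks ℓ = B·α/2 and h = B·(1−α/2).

Percentile endpoints at ranks 1 and 9: θ*₍1₎ = 3.23, θ*₍9₎ = 5.69.
Basic interval reflects these around s:
  lower = 2 × 4.85 − 5.69 = 4.01
  upper = 2 × 4.85 − 3.23 = 6.47

(4.01, 6.47)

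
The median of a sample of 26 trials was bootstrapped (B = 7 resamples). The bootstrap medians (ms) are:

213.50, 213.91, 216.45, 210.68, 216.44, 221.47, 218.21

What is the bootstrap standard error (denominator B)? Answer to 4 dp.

SE* = 3.2484

Bootstrap SE is the standard deviation of the 7 replicate medians.
Mean of replicates: (213.50 + 213.91 + 216.45 + 210.68 + 216.44 + 221.47 + 218.21) / 7 = 1510.66000 / 7 = 215.80857
Sum of squared deviations: (−2.30857)² + (−1.89857)² + (+0.64143)² + (−5.12857)² + (+0.63143)² + (+5.66143)² + (+2.40143)² = 73.86509
Variance = 73.86509 / 7 = 10.55216
SE* = √10.55216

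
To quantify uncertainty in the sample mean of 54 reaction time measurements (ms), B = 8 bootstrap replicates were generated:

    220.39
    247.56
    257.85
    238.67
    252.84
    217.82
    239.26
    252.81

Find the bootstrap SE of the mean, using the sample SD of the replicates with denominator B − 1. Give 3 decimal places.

Bootstrap SE is the standard deviation of the 8 replicate means.
Mean of replicates: (220.39 + 247.56 + 257.85 + 238.67 + 252.84 + 217.82 + 239.26 + 252.81) / 8 = 1927.2000 / 8 = 240.9000
Sum of squared deviations: (−20.5100)² + (+6.6600)² + (+16.9500)² + (−2.2300)² + (+11.9400)² + (−23.0800)² + (−1.6400)² + (+11.9100)² = 1577.0788
Variance = 1577.0788 / 7 = 225.2970
SE* = √225.2970

SE* = 15.010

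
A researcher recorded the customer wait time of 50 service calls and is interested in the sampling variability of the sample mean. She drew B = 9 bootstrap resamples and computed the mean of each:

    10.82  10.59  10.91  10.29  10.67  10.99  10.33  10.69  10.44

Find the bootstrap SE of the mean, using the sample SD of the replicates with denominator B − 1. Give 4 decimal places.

SE* = 0.2480

Bootstrap SE is the standard deviation of the 9 replicate means.
Mean of replicates: (10.82 + 10.59 + 10.91 + 10.29 + 10.67 + 10.99 + 10.33 + 10.69 + 10.44) / 9 = 95.730000 / 9 = 10.636667
Sum of squared deviations: (+0.183333)² + (−0.046667)² + (+0.273333)² + (−0.346667)² + (+0.033333)² + (+0.353333)² + (−0.306667)² + (+0.053333)² + (−0.196667)² = 0.492200
Variance = 0.492200 / 8 = 0.061525
SE* = √0.061525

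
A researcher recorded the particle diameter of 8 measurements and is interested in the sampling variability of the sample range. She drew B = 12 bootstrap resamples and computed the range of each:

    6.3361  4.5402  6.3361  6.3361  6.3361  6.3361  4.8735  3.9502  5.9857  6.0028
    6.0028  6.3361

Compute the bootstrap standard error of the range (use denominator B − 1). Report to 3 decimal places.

Bootstrap SE is the standard deviation of the 12 replicate ranges.
Mean of replicates: (6.3361 + 4.5402 + 6.3361 + 6.3361 + 6.3361 + 6.3361 + 4.8735 + 3.9502 + 5.9857 + 6.0028 + 6.0028 + 6.3361) / 12 = 69.37180 / 12 = 5.78098
Sum of squared deviations: (+0.55512)² + (−1.24078)² + (+0.55512)² + (+0.55512)² + (+0.55512)² + (+0.55512)² + (−0.90748)² + (−1.83078)² + (+0.20472)² + (+0.22182)² + (+0.22182)² + (+0.55512)² = 7.70408
Variance = 7.70408 / 11 = 0.70037
SE* = √0.70037

SE* = 0.837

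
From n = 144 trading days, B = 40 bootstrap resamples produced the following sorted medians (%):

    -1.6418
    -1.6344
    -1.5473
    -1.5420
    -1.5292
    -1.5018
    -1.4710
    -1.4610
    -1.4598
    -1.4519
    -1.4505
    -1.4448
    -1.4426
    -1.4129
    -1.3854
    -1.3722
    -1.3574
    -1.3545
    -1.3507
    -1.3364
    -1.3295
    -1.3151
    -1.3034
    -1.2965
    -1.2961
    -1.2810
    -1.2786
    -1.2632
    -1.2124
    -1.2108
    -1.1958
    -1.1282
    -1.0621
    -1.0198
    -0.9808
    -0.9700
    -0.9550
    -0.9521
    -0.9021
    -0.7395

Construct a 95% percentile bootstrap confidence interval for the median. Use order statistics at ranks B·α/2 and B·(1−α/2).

(-1.6418, -0.9021)

α = 0.05; lower rank = 40 × 0.025 = 1; upper rank = 40 × 0.975 = 39.
The 1st smallest replicate is -1.6418; the 39th is -0.9021.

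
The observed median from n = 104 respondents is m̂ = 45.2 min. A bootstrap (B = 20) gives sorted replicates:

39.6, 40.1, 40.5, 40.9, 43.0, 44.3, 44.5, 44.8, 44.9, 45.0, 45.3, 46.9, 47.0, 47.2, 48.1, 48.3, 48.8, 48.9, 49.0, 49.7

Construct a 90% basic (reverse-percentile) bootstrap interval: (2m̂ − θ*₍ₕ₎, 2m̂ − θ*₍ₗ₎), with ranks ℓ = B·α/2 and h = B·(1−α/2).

(41.4, 50.8)

Percentile endpoints at ranks 1 and 19: θ*₍1₎ = 39.6, θ*₍19₎ = 49.0.
Basic interval reflects these around m̂:
  lower = 2 × 45.2 − 49.0 = 41.4
  upper = 2 × 45.2 − 39.6 = 50.8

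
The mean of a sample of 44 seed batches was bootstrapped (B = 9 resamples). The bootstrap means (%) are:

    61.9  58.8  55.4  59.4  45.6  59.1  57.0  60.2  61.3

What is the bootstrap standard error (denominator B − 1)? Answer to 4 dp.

SE* = 4.9379

Bootstrap SE is the standard deviation of the 9 replicate means.
Mean of replicates: (61.9 + 58.8 + 55.4 + 59.4 + 45.6 + 59.1 + 57.0 + 60.2 + 61.3) / 9 = 518.70000 / 9 = 57.63333
Sum of squared deviations: (+4.26667)² + (+1.16667)² + (−2.23333)² + (+1.76667)² + (−12.03333)² + (+1.46667)² + (−0.63333)² + (+2.56667)² + (+3.66667)² = 195.06000
Variance = 195.06000 / 8 = 24.38250
SE* = √24.38250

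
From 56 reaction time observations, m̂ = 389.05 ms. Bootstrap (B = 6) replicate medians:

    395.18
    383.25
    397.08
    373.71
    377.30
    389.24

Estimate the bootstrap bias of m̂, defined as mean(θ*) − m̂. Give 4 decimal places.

bias = −3.0900

mean(θ*) = (395.18 + 383.25 + 397.08 + 373.71 + 377.30 + 389.24) / 6 = 385.96000
bias = 385.96000 − 389.05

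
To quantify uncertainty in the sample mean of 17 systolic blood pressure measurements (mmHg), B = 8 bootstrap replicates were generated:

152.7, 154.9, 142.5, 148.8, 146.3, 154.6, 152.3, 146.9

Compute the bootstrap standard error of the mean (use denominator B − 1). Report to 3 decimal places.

SE* = 4.450

Bootstrap SE is the standard deviation of the 8 replicate means.
Mean of replicates: (152.7 + 154.9 + 142.5 + 148.8 + 146.3 + 154.6 + 152.3 + 146.9) / 8 = 1199.0000 / 8 = 149.8750
Sum of squared deviations: (+2.8250)² + (+5.0250)² + (−7.3750)² + (−1.0750)² + (−3.5750)² + (+4.7250)² + (+2.4250)² + (−2.9750)² = 138.6150
Variance = 138.6150 / 7 = 19.8021
SE* = √19.8021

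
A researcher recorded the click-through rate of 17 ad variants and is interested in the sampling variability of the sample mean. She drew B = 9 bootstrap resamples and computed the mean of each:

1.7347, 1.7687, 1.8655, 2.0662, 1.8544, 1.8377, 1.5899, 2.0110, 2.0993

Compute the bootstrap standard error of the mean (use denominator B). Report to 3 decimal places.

SE* = 0.156

Bootstrap SE is the standard deviation of the 9 replicate means.
Mean of replicates: (1.7347 + 1.7687 + 1.8655 + 2.0662 + 1.8544 + 1.8377 + 1.5899 + 2.0110 + 2.0993) / 9 = 16.82740 / 9 = 1.86971
Sum of squared deviations: (−0.13501)² + (−0.10101)² + (−0.00421)² + (+0.19649)² + (−0.01531)² + (−0.03201)² + (−0.27981)² + (+0.14129)² + (+0.22959)² = 0.21928
Variance = 0.21928 / 9 = 0.02436
SE* = √0.02436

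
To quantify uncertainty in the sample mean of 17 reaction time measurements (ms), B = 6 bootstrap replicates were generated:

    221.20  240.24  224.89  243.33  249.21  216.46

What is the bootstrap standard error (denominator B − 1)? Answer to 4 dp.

SE* = 13.4111

Bootstrap SE is the standard deviation of the 6 replicate means.
Mean of replicates: (221.20 + 240.24 + 224.89 + 243.33 + 249.21 + 216.46) / 6 = 1395.33000 / 6 = 232.55500
Sum of squared deviations: (−11.35500)² + (+7.68500)² + (−7.66500)² + (+10.77500)² + (+16.65500)² + (−16.09500)² = 899.28615
Variance = 899.28615 / 5 = 179.85723
SE* = √179.85723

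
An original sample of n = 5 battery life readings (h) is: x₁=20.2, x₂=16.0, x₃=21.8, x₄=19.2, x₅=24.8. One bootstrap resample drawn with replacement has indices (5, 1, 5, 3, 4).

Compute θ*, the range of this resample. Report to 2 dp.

Resample values: 24.8, 20.2, 24.8, 21.8, 19.2.
Range = 24.8 − 19.2 = 5.60

θ* = 5.60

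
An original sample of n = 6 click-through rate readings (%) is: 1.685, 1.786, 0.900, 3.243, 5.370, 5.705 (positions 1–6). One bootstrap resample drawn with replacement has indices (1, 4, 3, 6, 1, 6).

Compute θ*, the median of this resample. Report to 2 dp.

θ* = 2.46

Resample values: 1.685, 3.243, 0.900, 5.705, 1.685, 5.705.
Sorted: 0.900, 1.685, 1.685, 3.243, 5.705, 5.705
Median = average of the two middle values = 2.46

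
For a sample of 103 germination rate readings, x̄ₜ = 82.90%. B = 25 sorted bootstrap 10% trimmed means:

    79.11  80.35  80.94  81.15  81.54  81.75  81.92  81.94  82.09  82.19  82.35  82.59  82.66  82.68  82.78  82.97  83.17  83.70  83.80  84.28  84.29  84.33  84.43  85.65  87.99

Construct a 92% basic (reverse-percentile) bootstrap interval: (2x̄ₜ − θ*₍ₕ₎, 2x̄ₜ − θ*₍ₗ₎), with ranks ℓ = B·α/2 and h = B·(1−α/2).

(80.15, 86.69)

Percentile endpoints at ranks 1 and 24: θ*₍1₎ = 79.11, θ*₍24₎ = 85.65.
Basic interval reflects these around x̄ₜ:
  lower = 2 × 82.90 − 85.65 = 80.15
  upper = 2 × 82.90 − 79.11 = 86.69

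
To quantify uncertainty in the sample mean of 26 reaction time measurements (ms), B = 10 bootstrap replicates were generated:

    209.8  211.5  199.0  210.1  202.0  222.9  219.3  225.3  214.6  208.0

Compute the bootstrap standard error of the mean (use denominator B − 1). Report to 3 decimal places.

Bootstrap SE is the standard deviation of the 10 replicate means.
Mean of replicates: (209.8 + 211.5 + 199.0 + 210.1 + 202.0 + 222.9 + 219.3 + 225.3 + 214.6 + 208.0) / 10 = 2122.5000 / 10 = 212.2500
Sum of squared deviations: (−2.4500)² + (−0.7500)² + (−13.2500)² + (−2.1500)² + (−10.2500)² + (+10.6500)² + (+7.0500)² + (+13.0500)² + (+2.3500)² + (−4.2500)² = 648.8250
Variance = 648.8250 / 9 = 72.0917
SE* = √72.0917

SE* = 8.491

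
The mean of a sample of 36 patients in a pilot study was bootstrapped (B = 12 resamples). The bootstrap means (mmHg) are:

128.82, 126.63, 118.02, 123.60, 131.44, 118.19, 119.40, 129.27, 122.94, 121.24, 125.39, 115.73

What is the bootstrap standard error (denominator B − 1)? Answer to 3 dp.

Bootstrap SE is the standard deviation of the 12 replicate means.
Mean of replicates: (128.82 + 126.63 + 118.02 + 123.60 + 131.44 + 118.19 + 119.40 + 129.27 + 122.94 + 121.24 + 125.39 + 115.73) / 12 = 1480.6700 / 12 = 123.3892
Sum of squared deviations: (+5.4308)² + (+3.2408)² + (−5.3692)² + (+0.2108)² + (+8.0508)² + (−5.1992)² + (−3.9892)² + (+5.8808)² + (−0.4492)² + (−2.1492)² + (+2.0008)² + (−7.6592)² = 278.7011
Variance = 278.7011 / 11 = 25.3365
SE* = √25.3365

SE* = 5.034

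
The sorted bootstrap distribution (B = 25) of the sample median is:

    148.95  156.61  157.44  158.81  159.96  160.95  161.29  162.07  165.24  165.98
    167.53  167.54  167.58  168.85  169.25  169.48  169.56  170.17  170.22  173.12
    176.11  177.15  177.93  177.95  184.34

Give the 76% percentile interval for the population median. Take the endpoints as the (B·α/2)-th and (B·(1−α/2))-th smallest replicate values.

(157.44, 177.15)

α = 0.24; lower rank = 25 × 0.120 = 3; upper rank = 25 × 0.880 = 22.
The 3rd smallest replicate is 157.44; the 22nd is 177.15.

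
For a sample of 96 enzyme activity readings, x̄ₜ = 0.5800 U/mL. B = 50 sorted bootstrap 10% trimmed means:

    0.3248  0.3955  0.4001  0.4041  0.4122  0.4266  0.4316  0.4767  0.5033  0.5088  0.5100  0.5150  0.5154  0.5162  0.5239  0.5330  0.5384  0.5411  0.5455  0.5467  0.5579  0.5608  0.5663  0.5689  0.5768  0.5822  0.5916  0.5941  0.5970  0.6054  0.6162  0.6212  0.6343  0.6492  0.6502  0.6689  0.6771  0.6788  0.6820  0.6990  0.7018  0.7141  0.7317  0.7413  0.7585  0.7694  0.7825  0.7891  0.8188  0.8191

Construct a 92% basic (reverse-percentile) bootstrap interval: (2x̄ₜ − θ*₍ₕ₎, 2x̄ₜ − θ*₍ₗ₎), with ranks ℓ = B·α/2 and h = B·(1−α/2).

(0.3709, 0.7645)

Percentile endpoints at ranks 2 and 48: θ*₍2₎ = 0.3955, θ*₍48₎ = 0.7891.
Basic interval reflects these around x̄ₜ:
  lower = 2 × 0.5800 − 0.7891 = 0.3709
  upper = 2 × 0.5800 − 0.3955 = 0.7645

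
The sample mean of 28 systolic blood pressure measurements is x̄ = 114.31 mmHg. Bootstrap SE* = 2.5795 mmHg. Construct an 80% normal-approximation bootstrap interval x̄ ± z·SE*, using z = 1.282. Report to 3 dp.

Margin = 1.282 × 2.5795 = 3.3069
Interval: 114.31 ± 3.3069

(111.003, 117.617)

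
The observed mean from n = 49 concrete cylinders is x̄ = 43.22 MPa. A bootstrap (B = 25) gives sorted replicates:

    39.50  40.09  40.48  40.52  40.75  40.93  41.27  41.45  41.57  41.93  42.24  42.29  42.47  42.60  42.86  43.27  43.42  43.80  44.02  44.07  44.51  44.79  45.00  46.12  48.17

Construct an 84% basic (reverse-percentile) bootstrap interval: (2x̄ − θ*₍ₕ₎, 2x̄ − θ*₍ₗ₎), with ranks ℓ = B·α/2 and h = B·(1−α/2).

(41.44, 46.35)

Percentile endpoints at ranks 2 and 23: θ*₍2₎ = 40.09, θ*₍23₎ = 45.00.
Basic interval reflects these around x̄:
  lower = 2 × 43.22 − 45.00 = 41.44
  upper = 2 × 43.22 − 40.09 = 46.35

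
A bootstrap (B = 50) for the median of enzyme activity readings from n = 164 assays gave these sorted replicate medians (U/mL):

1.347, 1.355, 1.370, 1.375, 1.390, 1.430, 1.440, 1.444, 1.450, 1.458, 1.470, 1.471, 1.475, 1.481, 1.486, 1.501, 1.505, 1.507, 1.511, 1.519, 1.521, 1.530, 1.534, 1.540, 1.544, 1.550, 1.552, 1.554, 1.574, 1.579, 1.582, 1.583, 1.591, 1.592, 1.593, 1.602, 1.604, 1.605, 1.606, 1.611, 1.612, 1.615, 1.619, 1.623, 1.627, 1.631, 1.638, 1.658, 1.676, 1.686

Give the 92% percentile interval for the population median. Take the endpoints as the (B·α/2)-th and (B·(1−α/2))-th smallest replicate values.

α = 0.08; lower rank = 50 × 0.040 = 2; upper rank = 50 × 0.960 = 48.
The 2nd smallest replicate is 1.355; the 48th is 1.658.

(1.355, 1.658)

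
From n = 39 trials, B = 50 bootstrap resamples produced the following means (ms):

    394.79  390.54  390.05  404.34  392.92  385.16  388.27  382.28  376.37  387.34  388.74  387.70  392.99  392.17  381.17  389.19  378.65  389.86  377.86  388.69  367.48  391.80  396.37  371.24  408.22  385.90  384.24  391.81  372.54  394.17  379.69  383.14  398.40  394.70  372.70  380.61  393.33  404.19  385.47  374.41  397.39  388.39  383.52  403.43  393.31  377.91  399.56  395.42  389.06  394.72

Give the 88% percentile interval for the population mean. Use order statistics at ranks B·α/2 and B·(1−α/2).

(372.54, 403.43)

Sorted replicates: 367.48, 371.24, 372.54, 372.70, 374.41, 376.37, 377.86, 377.91, 378.65, 379.69, 380.61, 381.17, 382.28, 383.14, 383.52, 384.24, 385.16, 385.47, 385.90, 387.34, 387.70, 388.27, 388.39, 388.69, 388.74, 389.06, 389.19, 389.86, 390.05, 390.54, 391.80, 391.81, 392.17, 392.92, 392.99, 393.31, 393.33, 394.17, 394.70, 394.72, 394.79, 395.42, 396.37, 397.39, 398.40, 399.56, 403.43, 404.19, 404.34, 408.22
α = 0.12; lower rank = 50 × 0.060 = 3; upper rank = 50 × 0.940 = 47.
The 3rd smallest replicate is 372.54; the 47th is 403.43.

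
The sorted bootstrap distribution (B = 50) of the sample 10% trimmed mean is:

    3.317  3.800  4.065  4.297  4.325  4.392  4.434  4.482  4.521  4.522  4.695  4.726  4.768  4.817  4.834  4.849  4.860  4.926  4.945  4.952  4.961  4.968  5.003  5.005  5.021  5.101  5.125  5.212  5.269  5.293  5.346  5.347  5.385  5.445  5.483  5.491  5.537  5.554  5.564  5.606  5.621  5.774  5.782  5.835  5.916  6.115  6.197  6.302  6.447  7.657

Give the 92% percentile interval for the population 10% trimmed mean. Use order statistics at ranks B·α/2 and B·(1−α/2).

α = 0.08; lower rank = 50 × 0.040 = 2; upper rank = 50 × 0.960 = 48.
The 2nd smallest replicate is 3.800; the 48th is 6.302.

(3.800, 6.302)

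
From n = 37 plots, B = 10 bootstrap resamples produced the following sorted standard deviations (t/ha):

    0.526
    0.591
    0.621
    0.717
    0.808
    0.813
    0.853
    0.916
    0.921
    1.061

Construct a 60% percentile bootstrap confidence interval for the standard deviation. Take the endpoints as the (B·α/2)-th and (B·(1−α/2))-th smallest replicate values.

(0.591, 0.916)

α = 0.40; lower rank = 10 × 0.200 = 2; upper rank = 10 × 0.800 = 8.
The 2nd smallest replicate is 0.591; the 8th is 0.916.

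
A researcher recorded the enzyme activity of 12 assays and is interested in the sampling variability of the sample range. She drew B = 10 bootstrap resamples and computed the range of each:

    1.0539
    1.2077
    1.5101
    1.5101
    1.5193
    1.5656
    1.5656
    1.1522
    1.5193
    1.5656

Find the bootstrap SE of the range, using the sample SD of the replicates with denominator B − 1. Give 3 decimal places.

SE* = 0.197

Bootstrap SE is the standard deviation of the 10 replicate ranges.
Mean of replicates: (1.0539 + 1.2077 + 1.5101 + 1.5101 + 1.5193 + 1.5656 + 1.5656 + 1.1522 + 1.5193 + 1.5656) / 10 = 14.16940 / 10 = 1.41694
Sum of squared deviations: (−0.36304)² + (−0.20924)² + (+0.09316)² + (+0.09316)² + (+0.10236)² + (+0.14866)² + (+0.14866)² + (−0.26474)² + (+0.10236)² + (+0.14866)² = 0.35028
Variance = 0.35028 / 9 = 0.03892
SE* = √0.03892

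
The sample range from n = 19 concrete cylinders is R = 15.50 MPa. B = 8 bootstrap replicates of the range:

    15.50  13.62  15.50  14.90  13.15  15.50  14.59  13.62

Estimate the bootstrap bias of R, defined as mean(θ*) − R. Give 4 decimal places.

bias = −0.9525

mean(θ*) = (15.50 + 13.62 + 15.50 + 14.90 + 13.15 + 15.50 + 14.59 + 13.62) / 8 = 14.54750
bias = 14.54750 − 15.50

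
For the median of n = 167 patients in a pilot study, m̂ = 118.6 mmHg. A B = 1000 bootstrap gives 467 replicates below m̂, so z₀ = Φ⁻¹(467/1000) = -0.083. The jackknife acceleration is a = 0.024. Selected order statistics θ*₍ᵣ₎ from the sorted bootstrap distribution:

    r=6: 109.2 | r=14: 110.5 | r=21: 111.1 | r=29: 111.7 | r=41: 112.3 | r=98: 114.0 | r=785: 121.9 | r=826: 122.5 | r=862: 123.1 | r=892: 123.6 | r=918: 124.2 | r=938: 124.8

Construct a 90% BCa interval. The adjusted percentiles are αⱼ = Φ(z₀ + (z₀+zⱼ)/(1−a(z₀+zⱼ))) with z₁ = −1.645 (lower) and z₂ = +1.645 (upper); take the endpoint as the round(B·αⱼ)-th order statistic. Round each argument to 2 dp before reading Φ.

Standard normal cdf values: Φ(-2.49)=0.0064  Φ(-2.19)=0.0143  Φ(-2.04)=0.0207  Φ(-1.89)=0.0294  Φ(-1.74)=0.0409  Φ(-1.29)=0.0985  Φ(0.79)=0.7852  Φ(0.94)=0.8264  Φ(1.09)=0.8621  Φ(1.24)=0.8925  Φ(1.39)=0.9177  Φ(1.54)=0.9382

(112.3, 124.8)

Lower: z₀ + z₁ = -0.083 + (-1.645) = -1.728; 1 − a(z₀+z₁) = 1 − (0.024)(-1.728) = 1.0415; argument = -0.083 + (-1.728)/1.0415 = -1.7422 → -1.74.
α₁ = Φ(-1.74) = 0.0409; rank = round(1000 × 0.0409) = 41; θ*₍41₎ = 112.3.
Upper: z₀ + z₂ = 1.562; 1 − a(z₀+z₂) = 0.9625; argument = 1.5398 → 1.54; α₂ = 0.9382; rank = 938; θ*₍938₎ = 124.8.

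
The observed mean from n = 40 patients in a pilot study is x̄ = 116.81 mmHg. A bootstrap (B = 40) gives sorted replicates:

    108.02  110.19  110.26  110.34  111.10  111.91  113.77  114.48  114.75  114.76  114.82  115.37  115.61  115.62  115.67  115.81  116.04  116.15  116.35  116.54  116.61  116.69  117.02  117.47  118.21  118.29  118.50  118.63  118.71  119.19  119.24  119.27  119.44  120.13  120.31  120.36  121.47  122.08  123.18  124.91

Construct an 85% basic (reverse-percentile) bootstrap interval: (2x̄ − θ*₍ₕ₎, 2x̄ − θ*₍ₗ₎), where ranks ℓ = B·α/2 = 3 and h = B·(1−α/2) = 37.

Percentile endpoints at ranks 3 and 37: θ*₍3₎ = 110.26, θ*₍37₎ = 121.47.
Basic interval reflects these around x̄:
  lower = 2 × 116.81 − 121.47 = 112.15
  upper = 2 × 116.81 − 110.26 = 123.36

(112.15, 123.36)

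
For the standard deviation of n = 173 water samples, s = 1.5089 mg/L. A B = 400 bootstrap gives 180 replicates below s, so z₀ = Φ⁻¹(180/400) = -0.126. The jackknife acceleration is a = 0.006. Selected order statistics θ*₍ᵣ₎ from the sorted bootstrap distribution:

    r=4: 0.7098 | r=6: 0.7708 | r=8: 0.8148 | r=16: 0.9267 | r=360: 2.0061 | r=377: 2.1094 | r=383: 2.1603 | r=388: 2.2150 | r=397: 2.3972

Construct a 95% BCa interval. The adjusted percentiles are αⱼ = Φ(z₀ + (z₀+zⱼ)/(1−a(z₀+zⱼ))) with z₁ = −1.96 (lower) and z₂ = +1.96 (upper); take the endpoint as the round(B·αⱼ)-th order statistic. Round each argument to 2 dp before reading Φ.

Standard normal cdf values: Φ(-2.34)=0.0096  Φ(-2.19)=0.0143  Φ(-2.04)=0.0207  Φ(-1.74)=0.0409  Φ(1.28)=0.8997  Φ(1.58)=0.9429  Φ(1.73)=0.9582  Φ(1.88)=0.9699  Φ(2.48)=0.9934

Lower: z₀ + z₁ = -0.126 + (-1.960) = -2.086; 1 − a(z₀+z₁) = 1 − (0.006)(-2.086) = 1.0125; argument = -0.126 + (-2.086)/1.0125 = -2.1862 → -2.19.
α₁ = Φ(-2.19) = 0.0143; rank = round(400 × 0.0143) = 6; θ*₍6₎ = 0.7708.
Upper: z₀ + z₂ = 1.834; 1 − a(z₀+z₂) = 0.9890; argument = 1.7284 → 1.73; α₂ = 0.9582; rank = 383; θ*₍383₎ = 2.1603.

(0.7708, 2.1603)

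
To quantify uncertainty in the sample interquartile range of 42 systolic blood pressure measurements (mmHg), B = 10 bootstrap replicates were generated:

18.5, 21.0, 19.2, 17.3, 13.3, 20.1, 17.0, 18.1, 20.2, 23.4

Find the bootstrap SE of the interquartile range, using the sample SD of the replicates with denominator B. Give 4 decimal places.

SE* = 2.5716

Bootstrap SE is the standard deviation of the 10 replicate interquartile ranges.
Mean of replicates: (18.5 + 21.0 + 19.2 + 17.3 + 13.3 + 20.1 + 17.0 + 18.1 + 20.2 + 23.4) / 10 = 188.10000 / 10 = 18.81000
Sum of squared deviations: (−0.31000)² + (+2.19000)² + (+0.39000)² + (−1.51000)² + (−5.51000)² + (+1.29000)² + (−1.81000)² + (−0.71000)² + (+1.39000)² + (+4.59000)² = 66.12900
Variance = 66.12900 / 10 = 6.61290
SE* = √6.61290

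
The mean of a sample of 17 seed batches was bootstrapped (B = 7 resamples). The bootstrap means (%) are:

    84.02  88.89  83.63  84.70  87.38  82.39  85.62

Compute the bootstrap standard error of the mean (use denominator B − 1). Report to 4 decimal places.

Bootstrap SE is the standard deviation of the 7 replicate means.
Mean of replicates: (84.02 + 88.89 + 83.63 + 84.70 + 87.38 + 82.39 + 85.62) / 7 = 596.63000 / 7 = 85.23286
Sum of squared deviations: (−1.21286)² + (+3.65714)² + (−1.60286)² + (−0.53286)² + (+2.14714)² + (−2.84286)² + (+0.38714)² = 30.54074
Variance = 30.54074 / 6 = 5.09012
SE* = √5.09012

SE* = 2.2561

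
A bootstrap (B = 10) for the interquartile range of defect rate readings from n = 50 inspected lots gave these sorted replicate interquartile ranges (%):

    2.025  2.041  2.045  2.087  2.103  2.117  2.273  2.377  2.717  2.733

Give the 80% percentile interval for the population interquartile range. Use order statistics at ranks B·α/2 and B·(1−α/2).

α = 0.20; lower rank = 10 × 0.100 = 1; upper rank = 10 × 0.900 = 9.
The 1st smallest replicate is 2.025; the 9th is 2.717.

(2.025, 2.717)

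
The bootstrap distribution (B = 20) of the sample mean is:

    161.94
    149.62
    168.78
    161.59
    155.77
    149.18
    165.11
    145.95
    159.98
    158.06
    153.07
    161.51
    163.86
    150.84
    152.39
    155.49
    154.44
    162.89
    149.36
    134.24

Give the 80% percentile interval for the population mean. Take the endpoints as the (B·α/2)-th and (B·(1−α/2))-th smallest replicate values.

Sorted replicates: 134.24, 145.95, 149.18, 149.36, 149.62, 150.84, 152.39, 153.07, 154.44, 155.49, 155.77, 158.06, 159.98, 161.51, 161.59, 161.94, 162.89, 163.86, 165.11, 168.78
α = 0.20; lower rank = 20 × 0.100 = 2; upper rank = 20 × 0.900 = 18.
The 2nd smallest replicate is 145.95; the 18th is 163.86.

(145.95, 163.86)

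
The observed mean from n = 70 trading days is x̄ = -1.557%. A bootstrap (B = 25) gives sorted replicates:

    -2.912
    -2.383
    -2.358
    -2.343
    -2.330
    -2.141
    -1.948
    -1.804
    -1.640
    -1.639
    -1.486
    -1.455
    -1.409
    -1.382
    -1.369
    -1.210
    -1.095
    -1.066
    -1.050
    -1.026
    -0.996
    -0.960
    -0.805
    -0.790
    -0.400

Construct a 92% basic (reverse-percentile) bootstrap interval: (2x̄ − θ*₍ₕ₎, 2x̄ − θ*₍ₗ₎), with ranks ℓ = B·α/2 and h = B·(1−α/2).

(-2.324, -0.202)

Percentile endpoints at ranks 1 and 24: θ*₍1₎ = -2.912, θ*₍24₎ = -0.790.
Basic interval reflects these around x̄:
  lower = 2 × -1.557 − -0.790 = -2.324
  upper = 2 × -1.557 − -2.912 = -0.202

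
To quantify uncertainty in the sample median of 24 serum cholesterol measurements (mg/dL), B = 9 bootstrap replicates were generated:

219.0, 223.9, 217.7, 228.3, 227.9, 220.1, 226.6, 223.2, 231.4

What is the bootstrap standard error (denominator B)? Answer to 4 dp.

SE* = 4.4131

Bootstrap SE is the standard deviation of the 9 replicate medians.
Mean of replicates: (219.0 + 223.9 + 217.7 + 228.3 + 227.9 + 220.1 + 226.6 + 223.2 + 231.4) / 9 = 2018.10000 / 9 = 224.23333
Sum of squared deviations: (−5.23333)² + (−0.33333)² + (−6.53333)² + (+4.06667)² + (+3.66667)² + (−4.13333)² + (+2.36667)² + (−1.03333)² + (+7.16667)² = 175.28000
Variance = 175.28000 / 9 = 19.47556
SE* = √19.47556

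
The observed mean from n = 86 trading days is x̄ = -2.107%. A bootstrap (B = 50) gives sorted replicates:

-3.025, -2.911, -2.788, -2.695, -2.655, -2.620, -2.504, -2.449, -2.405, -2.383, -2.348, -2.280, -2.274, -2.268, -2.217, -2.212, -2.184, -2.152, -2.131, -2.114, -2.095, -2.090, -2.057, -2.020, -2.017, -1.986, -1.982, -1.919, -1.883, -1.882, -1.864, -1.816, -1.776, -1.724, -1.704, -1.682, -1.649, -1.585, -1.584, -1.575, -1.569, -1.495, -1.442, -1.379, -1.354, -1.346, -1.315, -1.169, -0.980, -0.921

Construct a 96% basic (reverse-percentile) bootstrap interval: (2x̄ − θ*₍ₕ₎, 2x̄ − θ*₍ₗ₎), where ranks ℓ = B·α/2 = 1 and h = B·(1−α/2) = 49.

(-3.234, -1.189)

Percentile endpoints at ranks 1 and 49: θ*₍1₎ = -3.025, θ*₍49₎ = -0.980.
Basic interval reflects these around x̄:
  lower = 2 × -2.107 − -0.980 = -3.234
  upper = 2 × -2.107 − -3.025 = -1.189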